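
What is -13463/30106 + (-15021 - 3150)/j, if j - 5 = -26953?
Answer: 92127601/405648244 ≈ 0.22711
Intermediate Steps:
j = -26948 (j = 5 - 26953 = -26948)
-13463/30106 + (-15021 - 3150)/j = -13463/30106 + (-15021 - 3150)/(-26948) = -13463*1/30106 - 18171*(-1/26948) = -13463/30106 + 18171/26948 = 92127601/405648244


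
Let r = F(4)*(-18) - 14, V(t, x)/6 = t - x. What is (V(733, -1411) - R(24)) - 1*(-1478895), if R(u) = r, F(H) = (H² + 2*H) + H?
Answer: 1492277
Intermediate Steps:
F(H) = H² + 3*H
V(t, x) = -6*x + 6*t (V(t, x) = 6*(t - x) = -6*x + 6*t)
r = -518 (r = (4*(3 + 4))*(-18) - 14 = (4*7)*(-18) - 14 = 28*(-18) - 14 = -504 - 14 = -518)
R(u) = -518
(V(733, -1411) - R(24)) - 1*(-1478895) = ((-6*(-1411) + 6*733) - 1*(-518)) - 1*(-1478895) = ((8466 + 4398) + 518) + 1478895 = (12864 + 518) + 1478895 = 13382 + 1478895 = 1492277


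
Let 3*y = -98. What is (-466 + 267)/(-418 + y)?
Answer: 597/1352 ≈ 0.44157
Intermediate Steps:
y = -98/3 (y = (⅓)*(-98) = -98/3 ≈ -32.667)
(-466 + 267)/(-418 + y) = (-466 + 267)/(-418 - 98/3) = -199/(-1352/3) = -199*(-3/1352) = 597/1352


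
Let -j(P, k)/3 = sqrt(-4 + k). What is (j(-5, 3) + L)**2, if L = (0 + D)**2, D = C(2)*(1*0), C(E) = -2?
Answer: -9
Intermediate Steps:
D = 0 (D = -2*0 = 0)
j(P, k) = -3*sqrt(-4 + k)
L = 0 (L = (0 + 0)**2 = 0**2 = 0)
(j(-5, 3) + L)**2 = (-3*sqrt(-4 + 3) + 0)**2 = (-3*I + 0)**2 = (-3*I)**2 = -9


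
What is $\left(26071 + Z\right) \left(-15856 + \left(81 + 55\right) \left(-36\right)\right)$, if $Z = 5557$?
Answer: $-656344256$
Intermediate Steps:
$\left(26071 + Z\right) \left(-15856 + \left(81 + 55\right) \left(-36\right)\right) = \left(26071 + 5557\right) \left(-15856 + \left(81 + 55\right) \left(-36\right)\right) = 31628 \left(-15856 + 136 \left(-36\right)\right) = 31628 \left(-15856 - 4896\right) = 31628 \left(-20752\right) = -656344256$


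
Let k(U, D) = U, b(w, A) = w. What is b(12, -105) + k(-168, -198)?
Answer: -156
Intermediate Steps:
b(12, -105) + k(-168, -198) = 12 - 168 = -156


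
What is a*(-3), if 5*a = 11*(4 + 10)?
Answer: -462/5 ≈ -92.400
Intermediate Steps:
a = 154/5 (a = (11*(4 + 10))/5 = (11*14)/5 = (1/5)*154 = 154/5 ≈ 30.800)
a*(-3) = (154/5)*(-3) = -462/5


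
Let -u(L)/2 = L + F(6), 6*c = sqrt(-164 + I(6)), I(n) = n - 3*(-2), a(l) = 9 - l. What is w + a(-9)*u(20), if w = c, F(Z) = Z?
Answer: -936 + I*sqrt(38)/3 ≈ -936.0 + 2.0548*I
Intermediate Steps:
I(n) = 6 + n (I(n) = n - 1*(-6) = n + 6 = 6 + n)
c = I*sqrt(38)/3 (c = sqrt(-164 + (6 + 6))/6 = sqrt(-164 + 12)/6 = sqrt(-152)/6 = (2*I*sqrt(38))/6 = I*sqrt(38)/3 ≈ 2.0548*I)
u(L) = -12 - 2*L (u(L) = -2*(L + 6) = -2*(6 + L) = -12 - 2*L)
w = I*sqrt(38)/3 ≈ 2.0548*I
w + a(-9)*u(20) = I*sqrt(38)/3 + (9 - 1*(-9))*(-12 - 2*20) = I*sqrt(38)/3 + (9 + 9)*(-12 - 40) = I*sqrt(38)/3 + 18*(-52) = I*sqrt(38)/3 - 936 = -936 + I*sqrt(38)/3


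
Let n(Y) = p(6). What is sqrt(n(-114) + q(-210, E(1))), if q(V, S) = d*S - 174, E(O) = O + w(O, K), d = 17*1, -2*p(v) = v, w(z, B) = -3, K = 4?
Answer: I*sqrt(211) ≈ 14.526*I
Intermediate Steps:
p(v) = -v/2
n(Y) = -3 (n(Y) = -1/2*6 = -3)
d = 17
E(O) = -3 + O (E(O) = O - 3 = -3 + O)
q(V, S) = -174 + 17*S (q(V, S) = 17*S - 174 = -174 + 17*S)
sqrt(n(-114) + q(-210, E(1))) = sqrt(-3 + (-174 + 17*(-3 + 1))) = sqrt(-3 + (-174 + 17*(-2))) = sqrt(-3 + (-174 - 34)) = sqrt(-3 - 208) = sqrt(-211) = I*sqrt(211)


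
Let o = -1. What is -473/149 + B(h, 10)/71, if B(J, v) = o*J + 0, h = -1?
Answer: -33434/10579 ≈ -3.1604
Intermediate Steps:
B(J, v) = -J (B(J, v) = -J + 0 = -J)
-473/149 + B(h, 10)/71 = -473/149 - 1*(-1)/71 = -473*1/149 + 1*(1/71) = -473/149 + 1/71 = -33434/10579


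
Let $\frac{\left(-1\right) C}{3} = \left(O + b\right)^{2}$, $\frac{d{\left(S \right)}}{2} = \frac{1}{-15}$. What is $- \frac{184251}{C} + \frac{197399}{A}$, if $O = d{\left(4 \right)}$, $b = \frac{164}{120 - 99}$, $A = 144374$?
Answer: $\frac{48943555241857}{46895273932} \approx 1043.7$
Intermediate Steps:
$d{\left(S \right)} = - \frac{2}{15}$ ($d{\left(S \right)} = \frac{2}{-15} = 2 \left(- \frac{1}{15}\right) = - \frac{2}{15}$)
$b = \frac{164}{21} \approx 7.8095$
$O = - \frac{2}{15} \approx -0.13333$
$C = - \frac{649636}{3675}$ ($C = - 3 \left(- \frac{2}{15} + \frac{164}{21}\right)^{2} = - 3 \left(\frac{806}{105}\right)^{2} = \left(-3\right) \frac{649636}{11025} = - \frac{649636}{3675} \approx -176.77$)
$- \frac{184251}{C} + \frac{197399}{A} = - \frac{184251}{- \frac{649636}{3675}} + \frac{197399}{144374} = \left(-184251\right) \left(- \frac{3675}{649636}\right) + 197399 \cdot \frac{1}{144374} = \frac{677122425}{649636} + \frac{197399}{144374} = \frac{48943555241857}{46895273932}$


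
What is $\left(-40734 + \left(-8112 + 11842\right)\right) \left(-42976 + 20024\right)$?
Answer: $849315808$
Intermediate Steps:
$\left(-40734 + \left(-8112 + 11842\right)\right) \left(-42976 + 20024\right) = \left(-40734 + 3730\right) \left(-22952\right) = \left(-37004\right) \left(-22952\right) = 849315808$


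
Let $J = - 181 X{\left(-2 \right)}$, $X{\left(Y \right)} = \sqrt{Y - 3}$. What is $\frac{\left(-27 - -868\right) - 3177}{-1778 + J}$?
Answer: $\frac{4153408}{3325089} - \frac{422816 i \sqrt{5}}{3325089} \approx 1.2491 - 0.28434 i$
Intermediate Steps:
$X{\left(Y \right)} = \sqrt{-3 + Y}$
$J = - 181 i \sqrt{5}$ ($J = - 181 \sqrt{-3 - 2} = - 181 \sqrt{-5} = - 181 i \sqrt{5} \approx - 404.73 i$)
$\frac{\left(-27 - -868\right) - 3177}{-1778 + J} = \frac{\left(-27 - -868\right) - 3177}{-1778 - 181 i \sqrt{5}} = \frac{\left(-27 + 868\right) - 3177}{-1778 - 181 i \sqrt{5}} = \frac{841 - 3177}{-1778 - 181 i \sqrt{5}} = - \frac{2336}{-1778 - 181 i \sqrt{5}}$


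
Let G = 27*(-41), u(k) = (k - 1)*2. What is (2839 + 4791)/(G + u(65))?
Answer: -7630/979 ≈ -7.7937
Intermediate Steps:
u(k) = -2 + 2*k (u(k) = (-1 + k)*2 = -2 + 2*k)
G = -1107
(2839 + 4791)/(G + u(65)) = (2839 + 4791)/(-1107 + (-2 + 2*65)) = 7630/(-1107 + (-2 + 130)) = 7630/(-1107 + 128) = 7630/(-979) = 7630*(-1/979) = -7630/979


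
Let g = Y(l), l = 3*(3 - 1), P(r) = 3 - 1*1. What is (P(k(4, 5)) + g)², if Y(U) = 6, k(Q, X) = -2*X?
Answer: 64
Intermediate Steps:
P(r) = 2 (P(r) = 3 - 1 = 2)
l = 6 (l = 3*2 = 6)
g = 6
(P(k(4, 5)) + g)² = (2 + 6)² = 8² = 64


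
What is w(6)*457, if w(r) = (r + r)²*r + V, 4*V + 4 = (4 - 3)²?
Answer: 1578021/4 ≈ 3.9451e+5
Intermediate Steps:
V = -¾ (V = -1 + (4 - 3)²/4 = -1 + (¼)*1² = -1 + (¼)*1 = -1 + ¼ = -¾ ≈ -0.75000)
w(r) = -¾ + 4*r³ (w(r) = (r + r)²*r - ¾ = (2*r)²*r - ¾ = (4*r²)*r - ¾ = 4*r³ - ¾ = -¾ + 4*r³)
w(6)*457 = (-¾ + 4*6³)*457 = (-¾ + 4*216)*457 = (-¾ + 864)*457 = (3453/4)*457 = 1578021/4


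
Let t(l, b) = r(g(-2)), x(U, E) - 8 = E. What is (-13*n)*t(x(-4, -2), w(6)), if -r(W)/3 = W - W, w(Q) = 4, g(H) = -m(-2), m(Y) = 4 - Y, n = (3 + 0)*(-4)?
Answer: 0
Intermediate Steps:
x(U, E) = 8 + E
n = -12 (n = 3*(-4) = -12)
g(H) = -6 (g(H) = -(4 - 1*(-2)) = -(4 + 2) = -1*6 = -6)
r(W) = 0 (r(W) = -3*(W - W) = -3*0 = 0)
t(l, b) = 0
(-13*n)*t(x(-4, -2), w(6)) = -13*(-12)*0 = 156*0 = 0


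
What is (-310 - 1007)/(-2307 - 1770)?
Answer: 439/1359 ≈ 0.32303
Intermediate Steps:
(-310 - 1007)/(-2307 - 1770) = -1317/(-4077) = -1317*(-1/4077) = 439/1359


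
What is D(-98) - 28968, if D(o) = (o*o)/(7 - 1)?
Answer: -82102/3 ≈ -27367.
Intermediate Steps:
D(o) = o**2/6
D(-98) - 28968 = (1/6)*(-98)**2 - 28968 = (1/6)*9604 - 28968 = 4802/3 - 28968 = -82102/3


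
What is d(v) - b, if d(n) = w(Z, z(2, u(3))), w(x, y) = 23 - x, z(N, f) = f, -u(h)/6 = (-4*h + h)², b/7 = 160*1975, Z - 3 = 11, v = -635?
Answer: -2211991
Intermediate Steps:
Z = 14 (Z = 3 + 11 = 14)
b = 2212000 (b = 7*(160*1975) = 7*316000 = 2212000)
u(h) = -54*h² (u(h) = -6*(-4*h + h)² = -6*9*h² = -54*h²)
d(n) = 9 (d(n) = 23 - 1*14 = 23 - 14 = 9)
d(v) - b = 9 - 1*2212000 = 9 - 2212000 = -2211991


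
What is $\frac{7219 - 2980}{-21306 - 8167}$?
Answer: $- \frac{4239}{29473} \approx -0.14383$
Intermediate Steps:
$\frac{7219 - 2980}{-21306 - 8167} = \frac{4239}{-29473} = 4239 \left(- \frac{1}{29473}\right) = - \frac{4239}{29473}$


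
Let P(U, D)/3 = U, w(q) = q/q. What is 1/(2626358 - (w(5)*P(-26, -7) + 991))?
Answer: 1/2625445 ≈ 3.8089e-7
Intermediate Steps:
w(q) = 1
P(U, D) = 3*U
1/(2626358 - (w(5)*P(-26, -7) + 991)) = 1/(2626358 - (1*(3*(-26)) + 991)) = 1/(2626358 - (1*(-78) + 991)) = 1/(2626358 - (-78 + 991)) = 1/(2626358 - 1*913) = 1/(2626358 - 913) = 1/2625445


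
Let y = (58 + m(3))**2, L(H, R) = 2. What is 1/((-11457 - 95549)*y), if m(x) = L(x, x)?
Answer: -1/385221600 ≈ -2.5959e-9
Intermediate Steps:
m(x) = 2
y = 3600 (y = (58 + 2)**2 = 60**2 = 3600)
1/((-11457 - 95549)*y) = 1/(-11457 - 95549*3600) = (1/3600)/(-107006) = -1/107006*1/3600 = -1/385221600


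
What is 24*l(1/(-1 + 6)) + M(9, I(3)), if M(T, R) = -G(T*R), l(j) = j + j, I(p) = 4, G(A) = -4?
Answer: 68/5 ≈ 13.600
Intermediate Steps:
l(j) = 2*j
M(T, R) = 4 (M(T, R) = -1*(-4) = 4)
24*l(1/(-1 + 6)) + M(9, I(3)) = 24*(2/(-1 + 6)) + 4 = 24*(2/5) + 4 = 24*(2*(⅕)) + 4 = 24*(⅖) + 4 = 48/5 + 4 = 68/5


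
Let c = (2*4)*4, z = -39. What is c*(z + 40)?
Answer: 32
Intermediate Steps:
c = 32 (c = 8*4 = 32)
c*(z + 40) = 32*(-39 + 40) = 32*1 = 32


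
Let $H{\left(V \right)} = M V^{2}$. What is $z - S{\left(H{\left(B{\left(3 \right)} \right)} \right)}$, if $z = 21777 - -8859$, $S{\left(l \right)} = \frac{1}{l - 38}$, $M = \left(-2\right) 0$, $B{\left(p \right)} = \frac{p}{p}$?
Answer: $\frac{1164169}{38} \approx 30636.0$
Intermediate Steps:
$B{\left(p \right)} = 1$
$M = 0$
$H{\left(V \right)} = 0$ ($H{\left(V \right)} = 0 V^{2} = 0$)
$S{\left(l \right)} = \frac{1}{-38 + l}$
$z = 30636$ ($z = 21777 + 8859 = 30636$)
$z - S{\left(H{\left(B{\left(3 \right)} \right)} \right)} = 30636 - \frac{1}{-38 + 0} = 30636 - \frac{1}{-38} = 30636 - - \frac{1}{38} = 30636 + \frac{1}{38} = \frac{1164169}{38}$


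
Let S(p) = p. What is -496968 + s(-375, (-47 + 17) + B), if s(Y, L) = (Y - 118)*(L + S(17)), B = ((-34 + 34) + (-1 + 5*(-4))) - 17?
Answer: -471825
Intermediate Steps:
B = -38 (B = (0 + (-1 - 20)) - 17 = (0 - 21) - 17 = -21 - 17 = -38)
s(Y, L) = (-118 + Y)*(17 + L) (s(Y, L) = (Y - 118)*(L + 17) = (-118 + Y)*(17 + L))
-496968 + s(-375, (-47 + 17) + B) = -496968 + (-2006 - 118*((-47 + 17) - 38) + 17*(-375) + ((-47 + 17) - 38)*(-375)) = -496968 + (-2006 - 118*(-30 - 38) - 6375 + (-30 - 38)*(-375)) = -496968 + (-2006 - 118*(-68) - 6375 - 68*(-375)) = -496968 + (-2006 + 8024 - 6375 + 25500) = -496968 + 25143 = -471825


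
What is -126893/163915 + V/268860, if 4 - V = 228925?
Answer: -4776002513/2938012460 ≈ -1.6256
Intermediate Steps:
V = -228921 (V = 4 - 1*228925 = 4 - 228925 = -228921)
-126893/163915 + V/268860 = -126893/163915 - 228921/268860 = -126893*1/163915 - 228921*1/268860 = -126893/163915 - 76307/89620 = -4776002513/2938012460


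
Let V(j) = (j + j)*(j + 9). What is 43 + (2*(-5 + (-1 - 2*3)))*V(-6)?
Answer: 907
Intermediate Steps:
V(j) = 2*j*(9 + j) (V(j) = (2*j)*(9 + j) = 2*j*(9 + j))
43 + (2*(-5 + (-1 - 2*3)))*V(-6) = 43 + (2*(-5 + (-1 - 2*3)))*(2*(-6)*(9 - 6)) = 43 + (2*(-5 + (-1 - 6)))*(2*(-6)*3) = 43 + (2*(-5 - 7))*(-36) = 43 + (2*(-12))*(-36) = 43 - 24*(-36) = 43 + 864 = 907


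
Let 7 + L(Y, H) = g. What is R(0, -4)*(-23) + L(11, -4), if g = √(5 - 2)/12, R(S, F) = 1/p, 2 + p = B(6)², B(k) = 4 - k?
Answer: -37/2 + √3/12 ≈ -18.356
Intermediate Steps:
p = 2 (p = -2 + (4 - 1*6)² = -2 + (4 - 6)² = -2 + (-2)² = -2 + 4 = 2)
R(S, F) = ½ (R(S, F) = 1/2 = ½)
g = √3/12 (g = √3*(1/12) = √3/12 ≈ 0.14434)
L(Y, H) = -7 + √3/12
R(0, -4)*(-23) + L(11, -4) = (½)*(-23) + (-7 + √3/12) = -23/2 + (-7 + √3/12) = -37/2 + √3/12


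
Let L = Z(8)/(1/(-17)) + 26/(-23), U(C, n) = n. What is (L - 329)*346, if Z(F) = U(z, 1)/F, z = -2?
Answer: -10576355/92 ≈ -1.1496e+5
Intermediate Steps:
Z(F) = 1/F
L = -599/184 (L = 1/(8*(1/(-17))) + 26/(-23) = 1/(8*(-1/17)) + 26*(-1/23) = (⅛)*(-17) - 26/23 = -17/8 - 26/23 = -599/184 ≈ -3.2554)
(L - 329)*346 = (-599/184 - 329)*346 = -61135/184*346 = -10576355/92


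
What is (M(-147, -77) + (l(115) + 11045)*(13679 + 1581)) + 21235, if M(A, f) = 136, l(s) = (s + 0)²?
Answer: 370381571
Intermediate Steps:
l(s) = s²
(M(-147, -77) + (l(115) + 11045)*(13679 + 1581)) + 21235 = (136 + (115² + 11045)*(13679 + 1581)) + 21235 = (136 + (13225 + 11045)*15260) + 21235 = (136 + 24270*15260) + 21235 = (136 + 370360200) + 21235 = 370360336 + 21235 = 370381571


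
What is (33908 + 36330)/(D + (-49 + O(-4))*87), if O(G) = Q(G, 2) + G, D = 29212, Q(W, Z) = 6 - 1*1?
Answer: 35119/12518 ≈ 2.8055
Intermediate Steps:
Q(W, Z) = 5 (Q(W, Z) = 6 - 1 = 5)
O(G) = 5 + G
(33908 + 36330)/(D + (-49 + O(-4))*87) = (33908 + 36330)/(29212 + (-49 + (5 - 4))*87) = 70238/(29212 + (-49 + 1)*87) = 70238/(29212 - 48*87) = 70238/(29212 - 4176) = 70238/25036 = 70238*(1/25036) = 35119/12518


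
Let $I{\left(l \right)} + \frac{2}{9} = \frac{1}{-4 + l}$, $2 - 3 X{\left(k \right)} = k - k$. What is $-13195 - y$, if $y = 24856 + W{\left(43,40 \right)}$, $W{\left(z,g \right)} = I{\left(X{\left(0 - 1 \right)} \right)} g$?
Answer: $- \frac{342271}{9} \approx -38030.0$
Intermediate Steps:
$X{\left(k \right)} = \frac{2}{3}$ ($X{\left(k \right)} = \frac{2}{3} - \frac{k - k}{3} = \frac{2}{3} - 0 = \frac{2}{3} + 0 = \frac{2}{3}$)
$I{\left(l \right)} = - \frac{2}{9} + \frac{1}{-4 + l}$
$W{\left(z,g \right)} = - \frac{47 g}{90}$ ($W{\left(z,g \right)} = \frac{17 - \frac{4}{3}}{9 \left(-4 + \frac{2}{3}\right)} g = \frac{17 - \frac{4}{3}}{9 \left(- \frac{10}{3}\right)} g = \frac{1}{9} \left(- \frac{3}{10}\right) \frac{47}{3} g = - \frac{47 g}{90}$)
$y = \frac{223516}{9}$ ($y = 24856 - \frac{188}{9} = \frac{223516}{9} \approx 24835.0$)
$-13195 - y = -13195 - \frac{223516}{9} = - \frac{342271}{9}$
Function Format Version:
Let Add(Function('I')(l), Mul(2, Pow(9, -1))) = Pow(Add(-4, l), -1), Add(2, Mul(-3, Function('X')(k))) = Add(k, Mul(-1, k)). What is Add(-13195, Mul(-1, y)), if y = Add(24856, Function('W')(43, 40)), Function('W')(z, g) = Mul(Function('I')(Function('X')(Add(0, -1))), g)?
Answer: Rational(-342271, 9) ≈ -38030.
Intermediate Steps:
Function('X')(k) = Rational(2, 3) (Function('X')(k) = Add(Rational(2, 3), Mul(Rational(-1, 3), Add(k, Mul(-1, k)))) = Add(Rational(2, 3), Mul(Rational(-1, 3), 0)) = Add(Rational(2, 3), 0) = Rational(2, 3))
Function('I')(l) = Add(Rational(-2, 9), Pow(Add(-4, l), -1))
Function('W')(z, g) = Mul(Rational(-47, 90), g) (Function('W')(z, g) = Mul(Mul(Rational(1, 9), Pow(Add(-4, Rational(2, 3)), -1), Add(17, Mul(-2, Rational(2, 3)))), g) = Mul(Mul(Rational(1, 9), Pow(Rational(-10, 3), -1), Add(17, Rational(-4, 3))), g) = Mul(Mul(Rational(1, 9), Rational(-3, 10), Rational(47, 3)), g) = Mul(Rational(-47, 90), g))
y = Rational(223516, 9) (y = Add(24856, Mul(Rational(-47, 90), 40)) = Add(24856, Rational(-188, 9)) = Rational(223516, 9) ≈ 24835.)
Add(-13195, Mul(-1, y)) = Add(-13195, Mul(-1, Rational(223516, 9))) = Add(-13195, Rational(-223516, 9)) = Rational(-342271, 9)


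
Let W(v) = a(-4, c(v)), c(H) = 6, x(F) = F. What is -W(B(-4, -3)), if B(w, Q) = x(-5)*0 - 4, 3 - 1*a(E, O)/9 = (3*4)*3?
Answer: 297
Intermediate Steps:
a(E, O) = -297 (a(E, O) = 27 - 9*3*4*3 = 27 - 108*3 = 27 - 9*36 = 27 - 324 = -297)
B(w, Q) = -4 (B(w, Q) = -5*0 - 4 = 0 - 4 = -4)
W(v) = -297
-W(B(-4, -3)) = -1*(-297) = 297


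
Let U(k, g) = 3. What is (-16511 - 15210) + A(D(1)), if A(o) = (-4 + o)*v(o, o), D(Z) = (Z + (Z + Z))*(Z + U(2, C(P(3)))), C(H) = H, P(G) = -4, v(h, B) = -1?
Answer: -31729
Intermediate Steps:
D(Z) = 3*Z*(3 + Z) (D(Z) = (Z + (Z + Z))*(Z + 3) = (Z + 2*Z)*(3 + Z) = (3*Z)*(3 + Z) = 3*Z*(3 + Z))
A(o) = 4 - o (A(o) = (-4 + o)*(-1) = 4 - o)
(-16511 - 15210) + A(D(1)) = (-16511 - 15210) + (4 - 3*(3 + 1)) = -31721 + (4 - 3*4) = -31721 + (4 - 1*12) = -31721 + (4 - 12) = -31721 - 8 = -31729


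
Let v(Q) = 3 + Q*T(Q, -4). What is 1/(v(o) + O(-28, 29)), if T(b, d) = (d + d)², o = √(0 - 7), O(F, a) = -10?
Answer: -1/4103 - 64*I*√7/28721 ≈ -0.00024372 - 0.0058956*I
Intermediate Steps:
o = I*√7 (o = √(-7) = I*√7 ≈ 2.6458*I)
T(b, d) = 4*d² (T(b, d) = (2*d)² = 4*d²)
v(Q) = 3 + 64*Q (v(Q) = 3 + Q*(4*(-4)²) = 3 + Q*(4*16) = 3 + Q*64 = 3 + 64*Q)
1/(v(o) + O(-28, 29)) = 1/((3 + 64*(I*√7)) - 10) = 1/((3 + 64*I*√7) - 10) = 1/(-7 + 64*I*√7)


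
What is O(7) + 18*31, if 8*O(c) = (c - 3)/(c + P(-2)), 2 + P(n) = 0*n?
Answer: 5581/10 ≈ 558.10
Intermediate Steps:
P(n) = -2 (P(n) = -2 + 0*n = -2 + 0 = -2)
O(c) = (-3 + c)/(8*(-2 + c)) (O(c) = ((c - 3)/(c - 2))/8 = ((-3 + c)/(-2 + c))/8 = (-3 + c)/(8*(-2 + c)))
O(7) + 18*31 = (-3 + 7)/(8*(-2 + 7)) + 18*31 = (⅛)*4/5 + 558 = (⅛)*(⅕)*4 + 558 = ⅒ + 558 = 5581/10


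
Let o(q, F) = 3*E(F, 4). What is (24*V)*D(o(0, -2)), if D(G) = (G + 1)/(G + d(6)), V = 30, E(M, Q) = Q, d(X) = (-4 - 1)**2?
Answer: 9360/37 ≈ 252.97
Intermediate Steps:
d(X) = 25 (d(X) = (-5)**2 = 25)
o(q, F) = 12 (o(q, F) = 3*4 = 12)
D(G) = (1 + G)/(25 + G) (D(G) = (G + 1)/(G + 25) = (1 + G)/(25 + G))
(24*V)*D(o(0, -2)) = (24*30)*((1 + 12)/(25 + 12)) = 720*(13/37) = 9360/37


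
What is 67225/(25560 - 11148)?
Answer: 67225/14412 ≈ 4.6645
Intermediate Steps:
67225/(25560 - 11148) = 67225/14412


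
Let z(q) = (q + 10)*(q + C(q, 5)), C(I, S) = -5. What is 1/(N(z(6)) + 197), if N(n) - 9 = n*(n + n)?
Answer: 1/718 ≈ 0.0013928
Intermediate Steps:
z(q) = (-5 + q)*(10 + q) (z(q) = (q + 10)*(q - 5) = (10 + q)*(-5 + q) = (-5 + q)*(10 + q))
N(n) = 9 + 2*n² (N(n) = 9 + n*(n + n) = 9 + n*(2*n) = 9 + 2*n²)
1/(N(z(6)) + 197) = 1/((9 + 2*(-50 + 6² + 5*6)²) + 197) = 1/((9 + 2*(-50 + 36 + 30)²) + 197) = 1/((9 + 2*16²) + 197) = 1/((9 + 2*256) + 197) = 1/((9 + 512) + 197) = 1/(521 + 197) = 1/718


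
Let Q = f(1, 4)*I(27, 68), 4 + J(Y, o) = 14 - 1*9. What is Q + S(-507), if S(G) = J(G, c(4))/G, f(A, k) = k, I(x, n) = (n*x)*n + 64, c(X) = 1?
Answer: 253321535/507 ≈ 4.9965e+5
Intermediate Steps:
I(x, n) = 64 + x*n² (I(x, n) = x*n² + 64 = 64 + x*n²)
J(Y, o) = 1 (J(Y, o) = -4 + (14 - 1*9) = -4 + (14 - 9) = -4 + 5 = 1)
Q = 499648 (Q = 4*(64 + 27*68²) = 4*(64 + 27*4624) = 4*(64 + 124848) = 4*124912 = 499648)
S(G) = 1/G
Q + S(-507) = 499648 + 1/(-507) = 499648 - 1/507 = 253321535/507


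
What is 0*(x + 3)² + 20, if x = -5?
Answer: 20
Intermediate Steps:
0*(x + 3)² + 20 = 0*(-5 + 3)² + 20 = 0*(-2)² + 20 = 0*4 + 20 = 0 + 20 = 20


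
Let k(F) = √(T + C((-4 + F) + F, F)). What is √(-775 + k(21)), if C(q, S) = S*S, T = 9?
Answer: √(-775 + 15*√2) ≈ 27.455*I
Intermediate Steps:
C(q, S) = S²
k(F) = √(9 + F²)
√(-775 + k(21)) = √(-775 + √(9 + 21²)) = √(-775 + √(9 + 441)) = √(-775 + √450) = √(-775 + 15*√2)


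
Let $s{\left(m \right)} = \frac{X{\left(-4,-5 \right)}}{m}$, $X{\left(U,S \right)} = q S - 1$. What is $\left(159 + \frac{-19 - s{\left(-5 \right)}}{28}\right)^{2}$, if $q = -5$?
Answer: $\frac{492351721}{19600} \approx 25120.0$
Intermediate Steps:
$X{\left(U,S \right)} = -1 - 5 S$ ($X{\left(U,S \right)} = - 5 S - 1 = -1 - 5 S$)
$s{\left(m \right)} = \frac{24}{m}$ ($s{\left(m \right)} = \frac{-1 - -25}{m} = \frac{-1 + 25}{m} = \frac{24}{m}$)
$\left(159 + \frac{-19 - s{\left(-5 \right)}}{28}\right)^{2} = \left(159 + \frac{-19 - \frac{24}{-5}}{28}\right)^{2} = \left(159 + \left(-19 - 24 \left(- \frac{1}{5}\right)\right) \frac{1}{28}\right)^{2} = \left(159 + \left(-19 - - \frac{24}{5}\right) \frac{1}{28}\right)^{2} = \left(159 + \left(-19 + \frac{24}{5}\right) \frac{1}{28}\right)^{2} = \left(159 - \frac{71}{140}\right)^{2} = \left(\frac{22189}{140}\right)^{2} = \frac{492351721}{19600}$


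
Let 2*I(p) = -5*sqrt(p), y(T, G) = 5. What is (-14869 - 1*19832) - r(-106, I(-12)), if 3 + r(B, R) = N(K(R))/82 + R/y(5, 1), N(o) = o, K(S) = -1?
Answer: -2845235/82 + I*sqrt(3) ≈ -34698.0 + 1.732*I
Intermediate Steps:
I(p) = -5*sqrt(p)/2 (I(p) = (-5*sqrt(p))/2 = -5*sqrt(p)/2)
r(B, R) = -247/82 + R/5 (r(B, R) = -3 + (-1/82 + R/5) = -247/82 + R/5)
(-14869 - 1*19832) - r(-106, I(-12)) = (-14869 - 1*19832) - (-247/82 + (-5*I*sqrt(3))/5) = (-14869 - 19832) - (-247/82 + (-5*I*sqrt(3))/5) = -34701 - (-247/82 + (-5*I*sqrt(3))/5) = -34701 - (-247/82 - I*sqrt(3)) = -34701 + (247/82 + I*sqrt(3)) = -2845235/82 + I*sqrt(3)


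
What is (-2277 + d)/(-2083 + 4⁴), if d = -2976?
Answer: 1751/609 ≈ 2.8752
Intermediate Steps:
(-2277 + d)/(-2083 + 4⁴) = (-2277 - 2976)/(-2083 + 4⁴) = -5253/(-2083 + 256) = -5253/(-1827) = -5253*(-1/1827) = 1751/609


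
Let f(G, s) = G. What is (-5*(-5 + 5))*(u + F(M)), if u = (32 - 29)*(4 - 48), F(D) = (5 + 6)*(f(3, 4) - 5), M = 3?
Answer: 0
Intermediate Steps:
F(D) = -22 (F(D) = (5 + 6)*(3 - 5) = 11*(-2) = -22)
u = -132 (u = 3*(-44) = -132)
(-5*(-5 + 5))*(u + F(M)) = (-5*(-5 + 5))*(-132 - 22) = -5*0*(-154) = 0*(-154) = 0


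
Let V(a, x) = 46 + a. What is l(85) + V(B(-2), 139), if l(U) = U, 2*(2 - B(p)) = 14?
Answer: 126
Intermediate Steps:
B(p) = -5 (B(p) = 2 - ½*14 = 2 - 7 = -5)
l(85) + V(B(-2), 139) = 85 + (46 - 5) = 85 + 41 = 126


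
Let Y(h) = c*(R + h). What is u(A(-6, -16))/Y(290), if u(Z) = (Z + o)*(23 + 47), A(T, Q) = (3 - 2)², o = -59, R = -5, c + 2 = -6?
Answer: 203/114 ≈ 1.7807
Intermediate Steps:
c = -8 (c = -2 - 6 = -8)
A(T, Q) = 1 (A(T, Q) = 1² = 1)
Y(h) = 40 - 8*h (Y(h) = -8*(-5 + h) = 40 - 8*h)
u(Z) = -4130 + 70*Z (u(Z) = (Z - 59)*(23 + 47) = (-59 + Z)*70 = -4130 + 70*Z)
u(A(-6, -16))/Y(290) = (-4130 + 70*1)/(40 - 8*290) = (-4130 + 70)/(40 - 2320) = -4060/(-2280) = -4060*(-1/2280) = 203/114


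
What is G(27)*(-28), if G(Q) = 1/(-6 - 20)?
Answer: 14/13 ≈ 1.0769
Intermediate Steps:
G(Q) = -1/26 (G(Q) = 1/(-26) = -1/26)
G(27)*(-28) = -1/26*(-28) = 14/13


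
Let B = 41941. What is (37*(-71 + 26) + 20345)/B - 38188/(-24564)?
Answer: 515124607/257559681 ≈ 2.0000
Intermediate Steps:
(37*(-71 + 26) + 20345)/B - 38188/(-24564) = (37*(-71 + 26) + 20345)/41941 - 38188/(-24564) = (37*(-45) + 20345)*(1/41941) - 38188*(-1/24564) = (-1665 + 20345)*(1/41941) + 9547/6141 = 18680*(1/41941) + 9547/6141 = 18680/41941 + 9547/6141 = 515124607/257559681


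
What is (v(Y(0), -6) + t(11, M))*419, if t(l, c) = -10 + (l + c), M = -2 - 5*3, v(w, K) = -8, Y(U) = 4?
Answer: -10056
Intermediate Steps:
M = -17 (M = -2 - 15 = -17)
t(l, c) = -10 + c + l (t(l, c) = -10 + (c + l) = -10 + c + l)
(v(Y(0), -6) + t(11, M))*419 = (-8 + (-10 - 17 + 11))*419 = (-8 - 16)*419 = -24*419 = -10056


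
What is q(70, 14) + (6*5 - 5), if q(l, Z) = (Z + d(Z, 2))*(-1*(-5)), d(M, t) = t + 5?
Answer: 130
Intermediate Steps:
d(M, t) = 5 + t
q(l, Z) = 35 + 5*Z (q(l, Z) = (Z + (5 + 2))*(-1*(-5)) = (Z + 7)*5 = (7 + Z)*5 = 35 + 5*Z)
q(70, 14) + (6*5 - 5) = (35 + 5*14) + (6*5 - 5) = (35 + 70) + (30 - 5) = 105 + 25 = 130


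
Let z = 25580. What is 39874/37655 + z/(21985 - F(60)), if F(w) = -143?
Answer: 461386693/208307460 ≈ 2.2149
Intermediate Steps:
39874/37655 + z/(21985 - F(60)) = 39874/37655 + 25580/(21985 - 1*(-143)) = 39874*(1/37655) + 25580/(21985 + 143) = 39874/37655 + 25580/22128 = 39874/37655 + 25580*(1/22128) = 39874/37655 + 6395/5532 = 461386693/208307460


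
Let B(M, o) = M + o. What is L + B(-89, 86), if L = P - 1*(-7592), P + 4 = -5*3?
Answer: 7570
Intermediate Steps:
P = -19 (P = -4 - 5*3 = -4 - 15 = -19)
L = 7573 (L = -19 - 1*(-7592) = -19 + 7592 = 7573)
L + B(-89, 86) = 7573 + (-89 + 86) = 7573 - 3 = 7570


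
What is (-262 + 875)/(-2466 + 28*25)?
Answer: -613/1766 ≈ -0.34711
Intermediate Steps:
(-262 + 875)/(-2466 + 28*25) = 613/(-2466 + 700) = 613/(-1766) = 613*(-1/1766) = -613/1766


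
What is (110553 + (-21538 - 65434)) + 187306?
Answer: 210887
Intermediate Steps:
(110553 + (-21538 - 65434)) + 187306 = (110553 - 86972) + 187306 = 23581 + 187306 = 210887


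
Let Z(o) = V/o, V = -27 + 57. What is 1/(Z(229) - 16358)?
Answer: -229/3745952 ≈ -6.1133e-5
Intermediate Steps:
V = 30
Z(o) = 30/o
1/(Z(229) - 16358) = 1/(30/229 - 16358) = 1/(-3745952/229) = -229/3745952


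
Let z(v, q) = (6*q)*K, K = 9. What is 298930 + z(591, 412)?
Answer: 321178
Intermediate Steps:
z(v, q) = 54*q (z(v, q) = (6*q)*9 = 54*q)
298930 + z(591, 412) = 298930 + 54*412 = 298930 + 22248 = 321178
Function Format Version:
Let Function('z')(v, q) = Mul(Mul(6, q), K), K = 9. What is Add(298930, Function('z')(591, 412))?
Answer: 321178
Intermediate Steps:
Function('z')(v, q) = Mul(54, q) (Function('z')(v, q) = Mul(Mul(6, q), 9) = Mul(54, q))
Add(298930, Function('z')(591, 412)) = Add(298930, Mul(54, 412)) = Add(298930, 22248) = 321178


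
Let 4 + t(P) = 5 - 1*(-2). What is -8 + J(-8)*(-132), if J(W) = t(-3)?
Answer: -404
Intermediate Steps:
t(P) = 3 (t(P) = -4 + (5 - 1*(-2)) = -4 + (5 + 2) = -4 + 7 = 3)
J(W) = 3
-8 + J(-8)*(-132) = -8 + 3*(-132) = -8 - 396 = -404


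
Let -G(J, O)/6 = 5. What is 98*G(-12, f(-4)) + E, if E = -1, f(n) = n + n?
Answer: -2941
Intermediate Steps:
f(n) = 2*n
G(J, O) = -30 (G(J, O) = -6*5 = -30)
98*G(-12, f(-4)) + E = 98*(-30) - 1 = -2940 - 1 = -2941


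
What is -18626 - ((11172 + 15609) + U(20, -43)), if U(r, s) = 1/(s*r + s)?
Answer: -41002520/903 ≈ -45407.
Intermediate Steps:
U(r, s) = 1/(s + r*s) (U(r, s) = 1/(r*s + s) = 1/(s + r*s))
-18626 - ((11172 + 15609) + U(20, -43)) = -18626 - ((11172 + 15609) + 1/((-43)*(1 + 20))) = -18626 - (26781 - 1/43/21) = -18626 - (26781 - 1/43*1/21) = -18626 - (26781 - 1/903) = -18626 - 1*24183242/903 = -18626 - 24183242/903 = -41002520/903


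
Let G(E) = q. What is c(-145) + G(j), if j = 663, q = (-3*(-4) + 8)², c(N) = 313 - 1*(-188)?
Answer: 901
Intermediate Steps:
c(N) = 501 (c(N) = 313 + 188 = 501)
q = 400 (q = (12 + 8)² = 20² = 400)
G(E) = 400
c(-145) + G(j) = 501 + 400 = 901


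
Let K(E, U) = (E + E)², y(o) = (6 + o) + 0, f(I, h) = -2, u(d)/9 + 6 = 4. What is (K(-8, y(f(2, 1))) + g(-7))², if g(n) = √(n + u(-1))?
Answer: 65511 + 2560*I ≈ 65511.0 + 2560.0*I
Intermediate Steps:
u(d) = -18 (u(d) = -54 + 9*4 = -54 + 36 = -18)
y(o) = 6 + o
K(E, U) = 4*E² (K(E, U) = (2*E)² = 4*E²)
g(n) = √(-18 + n) (g(n) = √(n - 18) = √(-18 + n))
(K(-8, y(f(2, 1))) + g(-7))² = (4*(-8)² + √(-18 - 7))² = (4*64 + √(-25))² = (256 + 5*I)²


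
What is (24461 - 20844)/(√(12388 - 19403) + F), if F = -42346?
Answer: -153165482/1793190731 - 3617*I*√7015/1793190731 ≈ -0.085415 - 0.00016894*I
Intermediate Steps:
(24461 - 20844)/(√(12388 - 19403) + F) = (24461 - 20844)/(√(12388 - 19403) - 42346) = 3617/(√(-7015) - 42346) = 3617/(I*√7015 - 42346) = 3617/(-42346 + I*√7015)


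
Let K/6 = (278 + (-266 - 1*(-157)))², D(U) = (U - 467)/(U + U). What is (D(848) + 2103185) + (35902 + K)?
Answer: 3918528669/1696 ≈ 2.3105e+6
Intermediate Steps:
D(U) = (-467 + U)/(2*U) (D(U) = (-467 + U)/((2*U)) = (-467 + U)*(1/(2*U)) = (-467 + U)/(2*U))
K = 171366 (K = 6*(278 + (-266 - 1*(-157)))² = 6*(278 + (-266 + 157))² = 6*(278 - 109)² = 6*169² = 6*28561 = 171366)
(D(848) + 2103185) + (35902 + K) = ((½)*(-467 + 848)/848 + 2103185) + (35902 + 171366) = ((½)*(1/848)*381 + 2103185) + 207268 = (381/1696 + 2103185) + 207268 = 3567002141/1696 + 207268 = 3918528669/1696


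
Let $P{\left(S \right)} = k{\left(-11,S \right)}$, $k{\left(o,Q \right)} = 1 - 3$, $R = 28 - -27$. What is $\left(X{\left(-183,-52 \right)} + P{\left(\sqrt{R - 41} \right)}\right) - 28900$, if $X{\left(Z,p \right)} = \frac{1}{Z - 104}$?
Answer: $- \frac{8294875}{287} \approx -28902.0$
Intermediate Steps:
$R = 55$ ($R = 28 + 27 = 55$)
$k{\left(o,Q \right)} = -2$ ($k{\left(o,Q \right)} = 1 - 3 = -2$)
$X{\left(Z,p \right)} = \frac{1}{-104 + Z}$
$P{\left(S \right)} = -2$
$\left(X{\left(-183,-52 \right)} + P{\left(\sqrt{R - 41} \right)}\right) - 28900 = \left(\frac{1}{-104 - 183} - 2\right) - 28900 = \left(\frac{1}{-287} - 2\right) - 28900 = \left(- \frac{1}{287} - 2\right) - 28900 = - \frac{575}{287} - 28900 = - \frac{8294875}{287}$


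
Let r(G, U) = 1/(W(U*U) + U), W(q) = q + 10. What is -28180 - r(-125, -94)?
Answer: -246631361/8752 ≈ -28180.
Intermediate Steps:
W(q) = 10 + q
r(G, U) = 1/(10 + U + U²) (r(G, U) = 1/((10 + U*U) + U) = 1/((10 + U²) + U) = 1/(10 + U + U²))
-28180 - r(-125, -94) = -28180 - 1/(10 - 94 + (-94)²) = -28180 - 1/(10 - 94 + 8836) = -28180 - 1/8752 = -246631361/8752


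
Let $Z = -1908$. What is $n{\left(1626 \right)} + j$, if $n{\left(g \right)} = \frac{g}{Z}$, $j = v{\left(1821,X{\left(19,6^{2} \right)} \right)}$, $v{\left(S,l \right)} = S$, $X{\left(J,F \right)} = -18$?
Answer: $\frac{578807}{318} \approx 1820.1$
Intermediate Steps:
$j = 1821$
$n{\left(g \right)} = - \frac{g}{1908}$ ($n{\left(g \right)} = \frac{g}{-1908} = g \left(- \frac{1}{1908}\right) = - \frac{g}{1908}$)
$n{\left(1626 \right)} + j = \left(- \frac{1}{1908}\right) 1626 + 1821 = - \frac{271}{318} + 1821 = \frac{578807}{318}$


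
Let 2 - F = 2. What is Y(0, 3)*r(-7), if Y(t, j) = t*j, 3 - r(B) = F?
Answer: 0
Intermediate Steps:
F = 0 (F = 2 - 1*2 = 2 - 2 = 0)
r(B) = 3 (r(B) = 3 - 1*0 = 3 + 0 = 3)
Y(t, j) = j*t
Y(0, 3)*r(-7) = (3*0)*3 = 0*3 = 0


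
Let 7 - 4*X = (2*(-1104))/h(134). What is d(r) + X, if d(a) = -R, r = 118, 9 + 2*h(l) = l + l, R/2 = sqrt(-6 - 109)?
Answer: 6229/1036 - 2*I*sqrt(115) ≈ 6.0126 - 21.448*I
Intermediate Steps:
R = 2*I*sqrt(115) (R = 2*sqrt(-6 - 109) = 2*sqrt(-115) = 2*(I*sqrt(115)) = 2*I*sqrt(115) ≈ 21.448*I)
h(l) = -9/2 + l (h(l) = -9/2 + (l + l)/2 = -9/2 + (2*l)/2 = -9/2 + l)
d(a) = -2*I*sqrt(115)
X = 6229/1036 (X = 7/4 - 2*(-1104)/(4*(-9/2 + 134)) = 7/4 - (-552)/259/2 = 7/4 - (-552)*2/259 = 7/4 - 1/4*(-4416/259) = 7/4 + 1104/259 = 6229/1036 ≈ 6.0126)
d(r) + X = -2*I*sqrt(115) + 6229/1036 = 6229/1036 - 2*I*sqrt(115)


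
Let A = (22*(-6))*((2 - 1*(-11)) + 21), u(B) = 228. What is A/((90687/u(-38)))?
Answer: -17952/1591 ≈ -11.283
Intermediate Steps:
A = -4488 (A = -132*((2 + 11) + 21) = -132*(13 + 21) = -132*34 = -4488)
A/((90687/u(-38))) = -4488/(90687/228) = -4488/(90687*(1/228)) = -4488/1591/4 = -4488*4/1591 = -17952/1591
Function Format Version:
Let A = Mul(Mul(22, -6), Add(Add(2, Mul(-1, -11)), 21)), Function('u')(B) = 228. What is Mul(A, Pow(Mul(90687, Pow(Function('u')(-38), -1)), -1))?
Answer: Rational(-17952, 1591) ≈ -11.283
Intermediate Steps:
A = -4488 (A = Mul(-132, Add(Add(2, 11), 21)) = Mul(-132, Add(13, 21)) = Mul(-132, 34) = -4488)
Mul(A, Pow(Mul(90687, Pow(Function('u')(-38), -1)), -1)) = Mul(-4488, Pow(Mul(90687, Pow(228, -1)), -1)) = Mul(-4488, Pow(Mul(90687, Rational(1, 228)), -1)) = Mul(-4488, Pow(Rational(1591, 4), -1)) = Mul(-4488, Rational(4, 1591)) = Rational(-17952, 1591)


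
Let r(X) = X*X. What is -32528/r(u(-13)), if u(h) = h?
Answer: -32528/169 ≈ -192.47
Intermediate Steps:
r(X) = X²
-32528/r(u(-13)) = -32528/((-13)²) = -32528/169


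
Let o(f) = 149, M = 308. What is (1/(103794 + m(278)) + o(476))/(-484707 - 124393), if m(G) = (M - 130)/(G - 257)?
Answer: -324797969/1327747853200 ≈ -0.00024462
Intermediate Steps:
m(G) = 178/(-257 + G) (m(G) = (308 - 130)/(G - 257) = 178/(-257 + G))
(1/(103794 + m(278)) + o(476))/(-484707 - 124393) = (1/(103794 + 178/(-257 + 278)) + 149)/(-484707 - 124393) = (1/(103794 + 178/21) + 149)/(-609100) = (1/(103794 + 178*(1/21)) + 149)*(-1/609100) = (1/(103794 + 178/21) + 149)*(-1/609100) = (1/(2179852/21) + 149)*(-1/609100) = (21/2179852 + 149)*(-1/609100) = (324797969/2179852)*(-1/609100) = -324797969/1327747853200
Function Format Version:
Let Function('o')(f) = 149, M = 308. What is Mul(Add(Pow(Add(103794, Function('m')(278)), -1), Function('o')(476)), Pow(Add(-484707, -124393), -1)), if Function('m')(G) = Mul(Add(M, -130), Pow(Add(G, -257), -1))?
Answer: Rational(-324797969, 1327747853200) ≈ -0.00024462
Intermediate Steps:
Function('m')(G) = Mul(178, Pow(Add(-257, G), -1)) (Function('m')(G) = Mul(Add(308, -130), Pow(Add(G, -257), -1)) = Mul(178, Pow(Add(-257, G), -1)))
Mul(Add(Pow(Add(103794, Function('m')(278)), -1), Function('o')(476)), Pow(Add(-484707, -124393), -1)) = Mul(Add(Pow(Add(103794, Mul(178, Pow(Add(-257, 278), -1))), -1), 149), Pow(Add(-484707, -124393), -1)) = Mul(Add(Pow(Add(103794, Mul(178, Pow(21, -1))), -1), 149), Pow(-609100, -1)) = Mul(Add(Pow(Add(103794, Mul(178, Rational(1, 21))), -1), 149), Rational(-1, 609100)) = Mul(Add(Pow(Add(103794, Rational(178, 21)), -1), 149), Rational(-1, 609100)) = Mul(Add(Pow(Rational(2179852, 21), -1), 149), Rational(-1, 609100)) = Mul(Add(Rational(21, 2179852), 149), Rational(-1, 609100)) = Mul(Rational(324797969, 2179852), Rational(-1, 609100)) = Rational(-324797969, 1327747853200)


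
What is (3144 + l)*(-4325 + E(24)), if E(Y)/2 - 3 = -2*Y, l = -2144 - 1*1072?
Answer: 317880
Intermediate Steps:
l = -3216 (l = -2144 - 1072 = -3216)
E(Y) = 6 - 4*Y (E(Y) = 6 + 2*(-2*Y) = 6 - 4*Y)
(3144 + l)*(-4325 + E(24)) = (3144 - 3216)*(-4325 + (6 - 4*24)) = -72*(-4325 + (6 - 96)) = -72*(-4325 - 90) = -72*(-4415) = 317880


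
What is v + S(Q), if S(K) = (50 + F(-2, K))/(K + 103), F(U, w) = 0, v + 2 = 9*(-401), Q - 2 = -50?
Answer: -39711/11 ≈ -3610.1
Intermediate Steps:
Q = -48 (Q = 2 - 50 = -48)
v = -3611 (v = -2 + 9*(-401) = -2 - 3609 = -3611)
S(K) = 50/(103 + K) (S(K) = (50 + 0)/(K + 103) = 50/(103 + K))
v + S(Q) = -3611 + 50/(103 - 48) = -3611 + 50/55 = -3611 + 50*(1/55) = -3611 + 10/11 = -39711/11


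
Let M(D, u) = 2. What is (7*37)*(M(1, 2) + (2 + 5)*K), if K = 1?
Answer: 2331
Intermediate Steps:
(7*37)*(M(1, 2) + (2 + 5)*K) = (7*37)*(2 + (2 + 5)*1) = 259*(2 + 7*1) = 259*(2 + 7) = 259*9 = 2331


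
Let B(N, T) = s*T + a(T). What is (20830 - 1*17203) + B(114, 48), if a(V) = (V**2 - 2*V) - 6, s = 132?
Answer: 12165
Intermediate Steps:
a(V) = -6 + V**2 - 2*V
B(N, T) = -6 + T**2 + 130*T (B(N, T) = 132*T + (-6 + T**2 - 2*T) = -6 + T**2 + 130*T)
(20830 - 1*17203) + B(114, 48) = (20830 - 1*17203) + (-6 + 48**2 + 130*48) = (20830 - 17203) + (-6 + 2304 + 6240) = 3627 + 8538 = 12165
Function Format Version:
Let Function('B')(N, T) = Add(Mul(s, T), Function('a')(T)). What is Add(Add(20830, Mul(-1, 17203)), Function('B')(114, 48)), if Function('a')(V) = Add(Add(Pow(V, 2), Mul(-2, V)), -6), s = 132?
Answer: 12165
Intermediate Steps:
Function('a')(V) = Add(-6, Pow(V, 2), Mul(-2, V))
Function('B')(N, T) = Add(-6, Pow(T, 2), Mul(130, T)) (Function('B')(N, T) = Add(Mul(132, T), Add(-6, Pow(T, 2), Mul(-2, T))) = Add(-6, Pow(T, 2), Mul(130, T)))
Add(Add(20830, Mul(-1, 17203)), Function('B')(114, 48)) = Add(Add(20830, Mul(-1, 17203)), Add(-6, Pow(48, 2), Mul(130, 48))) = Add(Add(20830, -17203), Add(-6, 2304, 6240)) = Add(3627, 8538) = 12165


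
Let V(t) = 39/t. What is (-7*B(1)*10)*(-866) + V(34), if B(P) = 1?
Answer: 2061119/34 ≈ 60621.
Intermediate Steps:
(-7*B(1)*10)*(-866) + V(34) = (-7*1*10)*(-866) + 39/34 = -7*10*(-866) + 39*(1/34) = -70*(-866) + 39/34 = 60620 + 39/34 = 2061119/34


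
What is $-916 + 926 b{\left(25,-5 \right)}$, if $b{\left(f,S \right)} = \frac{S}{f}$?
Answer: $- \frac{5506}{5} \approx -1101.2$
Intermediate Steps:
$-916 + 926 b{\left(25,-5 \right)} = -916 + 926 \left(- \frac{5}{25}\right) = -916 + 926 \left(\left(-5\right) \frac{1}{25}\right) = -916 + 926 \left(- \frac{1}{5}\right) = -916 - \frac{926}{5} = - \frac{5506}{5}$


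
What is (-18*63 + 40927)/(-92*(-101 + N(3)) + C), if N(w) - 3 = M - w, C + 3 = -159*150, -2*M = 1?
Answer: -39793/14515 ≈ -2.7415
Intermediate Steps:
M = -½ (M = -½*1 = -½ ≈ -0.50000)
C = -23853 (C = -3 - 159*150 = -3 - 23850 = -23853)
N(w) = 5/2 - w (N(w) = 3 + (-½ - w) = 5/2 - w)
(-18*63 + 40927)/(-92*(-101 + N(3)) + C) = (-18*63 + 40927)/(-92*(-101 + (5/2 - 1*3)) - 23853) = (-1134 + 40927)/(-92*(-101 + (5/2 - 3)) - 23853) = 39793/(-92*(-101 - ½) - 23853) = 39793/(-92*(-203/2) - 23853) = 39793/(9338 - 23853) = 39793/(-14515) = 39793*(-1/14515) = -39793/14515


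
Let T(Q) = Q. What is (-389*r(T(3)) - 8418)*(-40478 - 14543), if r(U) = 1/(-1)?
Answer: 441763609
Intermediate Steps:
r(U) = -1
(-389*r(T(3)) - 8418)*(-40478 - 14543) = (-389*(-1) - 8418)*(-40478 - 14543) = (389 - 8418)*(-55021) = -8029*(-55021) = 441763609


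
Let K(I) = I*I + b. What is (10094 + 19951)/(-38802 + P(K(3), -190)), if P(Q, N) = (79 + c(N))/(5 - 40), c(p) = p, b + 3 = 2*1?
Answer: -350525/452653 ≈ -0.77438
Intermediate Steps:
b = -1 (b = -3 + 2*1 = -3 + 2 = -1)
K(I) = -1 + I² (K(I) = I*I - 1 = I² - 1 = -1 + I²)
P(Q, N) = -79/35 - N/35 (P(Q, N) = (79 + N)/(5 - 40) = (79 + N)/(-35) = (79 + N)*(-1/35) = -79/35 - N/35)
(10094 + 19951)/(-38802 + P(K(3), -190)) = (10094 + 19951)/(-38802 + (-79/35 - 1/35*(-190))) = 30045/(-38802 + (-79/35 + 38/7)) = 30045/(-38802 + 111/35) = 30045/(-1357959/35) = 30045*(-35/1357959) = -350525/452653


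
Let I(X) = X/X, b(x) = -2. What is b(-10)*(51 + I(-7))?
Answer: -104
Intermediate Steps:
I(X) = 1
b(-10)*(51 + I(-7)) = -2*(51 + 1) = -2*52 = -104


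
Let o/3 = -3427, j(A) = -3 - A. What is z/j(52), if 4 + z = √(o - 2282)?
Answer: 4/55 - I*√12563/55 ≈ 0.072727 - 2.0379*I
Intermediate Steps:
o = -10281 (o = 3*(-3427) = -10281)
z = -4 + I*√12563 (z = -4 + √(-10281 - 2282) = -4 + √(-12563) = -4 + I*√12563 ≈ -4.0 + 112.08*I)
z/j(52) = (-4 + I*√12563)/(-3 - 1*52) = (-4 + I*√12563)/(-3 - 52) = (-4 + I*√12563)/(-55) = (-4 + I*√12563)*(-1/55) = 4/55 - I*√12563/55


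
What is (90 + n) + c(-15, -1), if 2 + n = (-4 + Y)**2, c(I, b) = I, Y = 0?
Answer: 89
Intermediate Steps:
n = 14 (n = -2 + (-4 + 0)**2 = -2 + (-4)**2 = -2 + 16 = 14)
(90 + n) + c(-15, -1) = (90 + 14) - 15 = 104 - 15 = 89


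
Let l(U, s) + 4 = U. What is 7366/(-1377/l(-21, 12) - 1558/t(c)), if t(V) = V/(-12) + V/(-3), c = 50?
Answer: 920750/16233 ≈ 56.721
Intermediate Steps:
l(U, s) = -4 + U
t(V) = -5*V/12 (t(V) = V*(-1/12) + V*(-⅓) = -V/12 - V/3 = -5*V/12)
7366/(-1377/l(-21, 12) - 1558/t(c)) = 7366/(-1377/(-4 - 21) - 1558/((-5/12*50))) = 7366/(-1377/(-25) - 1558/(-125/6)) = 7366/(-1377*(-1/25) - 1558*(-6/125)) = 7366/(1377/25 + 9348/125) = 7366/(16233/125) = 7366*(125/16233) = 920750/16233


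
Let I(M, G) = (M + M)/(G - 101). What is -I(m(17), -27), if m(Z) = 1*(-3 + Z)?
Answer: 7/32 ≈ 0.21875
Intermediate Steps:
m(Z) = -3 + Z
I(M, G) = 2*M/(-101 + G) (I(M, G) = (2*M)/(-101 + G) = 2*M/(-101 + G))
-I(m(17), -27) = -2*(-3 + 17)/(-101 - 27) = -2*14/(-128) = -2*14*(-1)/128 = -1*(-7/32) = 7/32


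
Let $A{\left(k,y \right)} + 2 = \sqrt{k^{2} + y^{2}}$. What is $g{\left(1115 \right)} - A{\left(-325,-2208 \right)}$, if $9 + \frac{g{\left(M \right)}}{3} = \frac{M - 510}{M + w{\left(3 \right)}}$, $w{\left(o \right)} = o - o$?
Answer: $- \frac{5212}{223} - \sqrt{4980889} \approx -2255.2$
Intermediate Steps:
$w{\left(o \right)} = 0$
$g{\left(M \right)} = -27 + \frac{3 \left(-510 + M\right)}{M}$ ($g{\left(M \right)} = -27 + 3 \frac{M - 510}{M + 0} = -27 + 3 \frac{-510 + M}{M} = -27 + \frac{3 \left(-510 + M\right)}{M}$)
$A{\left(k,y \right)} = -2 + \sqrt{k^{2} + y^{2}}$
$g{\left(1115 \right)} - A{\left(-325,-2208 \right)} = \left(-24 - \frac{1530}{1115}\right) - \left(-2 + \sqrt{\left(-325\right)^{2} + \left(-2208\right)^{2}}\right) = \left(-24 - \frac{306}{223}\right) - \left(-2 + \sqrt{105625 + 4875264}\right) = \left(-24 - \frac{306}{223}\right) - \left(-2 + \sqrt{4980889}\right) = - \frac{5658}{223} + \left(2 - \sqrt{4980889}\right) = - \frac{5212}{223} - \sqrt{4980889}$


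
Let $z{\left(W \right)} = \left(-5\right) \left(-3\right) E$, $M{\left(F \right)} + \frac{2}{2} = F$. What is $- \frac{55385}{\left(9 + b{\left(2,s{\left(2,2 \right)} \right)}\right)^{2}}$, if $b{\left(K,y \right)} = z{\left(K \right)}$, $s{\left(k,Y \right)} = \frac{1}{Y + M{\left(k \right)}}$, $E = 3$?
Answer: $- \frac{55385}{2916} \approx -18.993$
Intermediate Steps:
$M{\left(F \right)} = -1 + F$
$s{\left(k,Y \right)} = \frac{1}{-1 + Y + k}$ ($s{\left(k,Y \right)} = \frac{1}{Y + \left(-1 + k\right)} = \frac{1}{-1 + Y + k}$)
$z{\left(W \right)} = 45$ ($z{\left(W \right)} = \left(-5\right) \left(-3\right) 3 = 15 \cdot 3 = 45$)
$b{\left(K,y \right)} = 45$
$- \frac{55385}{\left(9 + b{\left(2,s{\left(2,2 \right)} \right)}\right)^{2}} = - \frac{55385}{\left(9 + 45\right)^{2}} = - \frac{55385}{54^{2}} = - \frac{55385}{2916}$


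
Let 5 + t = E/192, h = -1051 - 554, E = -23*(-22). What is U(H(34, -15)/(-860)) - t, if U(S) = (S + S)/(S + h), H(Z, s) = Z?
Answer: 156671173/66256032 ≈ 2.3646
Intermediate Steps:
E = 506
h = -1605
U(S) = 2*S/(-1605 + S) (U(S) = (S + S)/(S - 1605) = (2*S)/(-1605 + S) = 2*S/(-1605 + S))
t = -227/96 (t = -5 + 506/192 = -5 + 506*(1/192) = -5 + 253/96 = -227/96 ≈ -2.3646)
U(H(34, -15)/(-860)) - t = 2*(34/(-860))/(-1605 + 34/(-860)) - 1*(-227/96) = 2*(34*(-1/860))/(-1605 + 34*(-1/860)) + 227/96 = 2*(-17/430)/(-1605 - 17/430) + 227/96 = 2*(-17/430)/(-690167/430) + 227/96 = 2*(-17/430)*(-430/690167) + 227/96 = 34/690167 + 227/96 = 156671173/66256032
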